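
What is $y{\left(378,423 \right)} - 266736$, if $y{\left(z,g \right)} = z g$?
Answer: $-106842$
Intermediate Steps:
$y{\left(z,g \right)} = g z$
$y{\left(378,423 \right)} - 266736 = 423 \cdot 378 - 266736 = 159894 - 266736 = -106842$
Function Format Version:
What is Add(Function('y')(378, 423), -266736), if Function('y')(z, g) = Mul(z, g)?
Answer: -106842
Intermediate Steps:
Function('y')(z, g) = Mul(g, z)
Add(Function('y')(378, 423), -266736) = Add(Mul(423, 378), -266736) = Add(159894, -266736) = -106842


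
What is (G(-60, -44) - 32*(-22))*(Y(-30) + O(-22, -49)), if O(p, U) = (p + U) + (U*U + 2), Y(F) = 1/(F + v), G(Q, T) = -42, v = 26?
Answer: 3087237/2 ≈ 1.5436e+6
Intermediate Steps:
Y(F) = 1/(26 + F) (Y(F) = 1/(F + 26) = 1/(26 + F))
O(p, U) = 2 + U + p + U² (O(p, U) = (U + p) + (U² + 2) = (U + p) + (2 + U²) = 2 + U + p + U²)
(G(-60, -44) - 32*(-22))*(Y(-30) + O(-22, -49)) = (-42 - 32*(-22))*(1/(26 - 30) + (2 - 49 - 22 + (-49)²)) = (-42 + 704)*(1/(-4) + (2 - 49 - 22 + 2401)) = 662*(-¼ + 2332) = 662*(9327/4) = 3087237/2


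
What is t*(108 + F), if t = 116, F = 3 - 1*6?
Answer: 12180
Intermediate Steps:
F = -3 (F = 3 - 6 = -3)
t*(108 + F) = 116*(108 - 3) = 116*105 = 12180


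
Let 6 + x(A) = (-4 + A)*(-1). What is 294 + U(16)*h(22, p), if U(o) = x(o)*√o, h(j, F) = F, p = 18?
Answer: -1002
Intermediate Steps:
x(A) = -2 - A (x(A) = -6 + (-4 + A)*(-1) = -6 + (4 - A) = -2 - A)
U(o) = √o*(-2 - o) (U(o) = (-2 - o)*√o = √o*(-2 - o))
294 + U(16)*h(22, p) = 294 + (√16*(-2 - 1*16))*18 = 294 + (4*(-2 - 16))*18 = 294 + (4*(-18))*18 = 294 - 72*18 = 294 - 1296 = -1002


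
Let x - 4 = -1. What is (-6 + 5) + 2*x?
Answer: 5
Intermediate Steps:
x = 3 (x = 4 - 1 = 3)
(-6 + 5) + 2*x = (-6 + 5) + 2*3 = -1 + 6 = 5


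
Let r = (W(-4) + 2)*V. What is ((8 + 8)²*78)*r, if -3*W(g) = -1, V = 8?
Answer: 372736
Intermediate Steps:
W(g) = ⅓ (W(g) = -⅓*(-1) = ⅓)
r = 56/3 (r = (⅓ + 2)*8 = (7/3)*8 = 56/3 ≈ 18.667)
((8 + 8)²*78)*r = ((8 + 8)²*78)*(56/3) = (16²*78)*(56/3) = (256*78)*(56/3) = 19968*(56/3) = 372736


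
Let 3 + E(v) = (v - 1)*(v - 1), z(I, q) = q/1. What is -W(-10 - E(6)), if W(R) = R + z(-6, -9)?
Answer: 41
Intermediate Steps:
z(I, q) = q (z(I, q) = q*1 = q)
E(v) = -3 + (-1 + v)² (E(v) = -3 + (v - 1)*(v - 1) = -3 + (-1 + v)*(-1 + v) = -3 + (-1 + v)²)
W(R) = -9 + R (W(R) = R - 9 = -9 + R)
-W(-10 - E(6)) = -(-9 + (-10 - (-3 + (-1 + 6)²))) = -(-9 + (-10 - (-3 + 5²))) = -(-9 + (-10 - (-3 + 25))) = -(-9 + (-10 - 1*22)) = -(-9 + (-10 - 22)) = -(-9 - 32) = -1*(-41) = 41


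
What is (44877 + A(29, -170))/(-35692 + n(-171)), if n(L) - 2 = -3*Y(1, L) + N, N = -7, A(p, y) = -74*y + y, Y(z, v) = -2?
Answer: -57287/35691 ≈ -1.6051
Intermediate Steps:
A(p, y) = -73*y
n(L) = 1 (n(L) = 2 + (-3*(-2) - 7) = 2 + (6 - 7) = 2 - 1 = 1)
(44877 + A(29, -170))/(-35692 + n(-171)) = (44877 - 73*(-170))/(-35692 + 1) = (44877 + 12410)/(-35691) = 57287*(-1/35691) = -57287/35691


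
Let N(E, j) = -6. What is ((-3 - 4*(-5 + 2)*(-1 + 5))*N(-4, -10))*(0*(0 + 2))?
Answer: 0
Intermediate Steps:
((-3 - 4*(-5 + 2)*(-1 + 5))*N(-4, -10))*(0*(0 + 2)) = ((-3 - 4*(-5 + 2)*(-1 + 5))*(-6))*(0*(0 + 2)) = ((-3 - (-12)*4)*(-6))*(0*2) = ((-3 - 4*(-12))*(-6))*0 = ((-3 + 48)*(-6))*0 = (45*(-6))*0 = -270*0 = 0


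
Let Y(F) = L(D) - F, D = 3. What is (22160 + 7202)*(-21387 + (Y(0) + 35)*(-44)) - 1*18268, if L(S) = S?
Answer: -677076626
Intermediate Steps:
Y(F) = 3 - F
(22160 + 7202)*(-21387 + (Y(0) + 35)*(-44)) - 1*18268 = (22160 + 7202)*(-21387 + ((3 - 1*0) + 35)*(-44)) - 1*18268 = 29362*(-21387 + ((3 + 0) + 35)*(-44)) - 18268 = 29362*(-21387 + (3 + 35)*(-44)) - 18268 = 29362*(-21387 + 38*(-44)) - 18268 = 29362*(-21387 - 1672) - 18268 = 29362*(-23059) - 18268 = -677058358 - 18268 = -677076626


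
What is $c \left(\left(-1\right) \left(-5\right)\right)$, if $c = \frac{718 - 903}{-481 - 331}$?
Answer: $\frac{925}{812} \approx 1.1392$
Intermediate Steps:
$c = \frac{185}{812}$ ($c = - \frac{185}{-812} = \left(-185\right) \left(- \frac{1}{812}\right) = \frac{185}{812} \approx 0.22783$)
$c \left(\left(-1\right) \left(-5\right)\right) = \frac{185 \left(\left(-1\right) \left(-5\right)\right)}{812} = \frac{185}{812} \cdot 5 = \frac{925}{812}$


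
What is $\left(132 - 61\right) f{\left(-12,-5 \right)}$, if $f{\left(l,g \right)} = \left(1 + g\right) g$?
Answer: $1420$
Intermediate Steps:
$f{\left(l,g \right)} = g \left(1 + g\right)$
$\left(132 - 61\right) f{\left(-12,-5 \right)} = \left(132 - 61\right) \left(- 5 \left(1 - 5\right)\right) = 71 \left(\left(-5\right) \left(-4\right)\right) = 71 \cdot 20 = 1420$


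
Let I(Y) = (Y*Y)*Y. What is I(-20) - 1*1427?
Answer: -9427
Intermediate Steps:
I(Y) = Y**3 (I(Y) = Y**2*Y = Y**3)
I(-20) - 1*1427 = (-20)**3 - 1*1427 = -8000 - 1427 = -9427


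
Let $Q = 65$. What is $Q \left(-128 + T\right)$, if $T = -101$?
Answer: $-14885$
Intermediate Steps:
$Q \left(-128 + T\right) = 65 \left(-128 - 101\right) = 65 \left(-229\right) = -14885$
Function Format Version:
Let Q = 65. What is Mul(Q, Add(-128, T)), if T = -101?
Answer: -14885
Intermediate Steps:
Mul(Q, Add(-128, T)) = Mul(65, Add(-128, -101)) = Mul(65, -229) = -14885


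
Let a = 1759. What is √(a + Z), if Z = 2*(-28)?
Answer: √1703 ≈ 41.267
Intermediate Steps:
Z = -56
√(a + Z) = √(1759 - 56) = √1703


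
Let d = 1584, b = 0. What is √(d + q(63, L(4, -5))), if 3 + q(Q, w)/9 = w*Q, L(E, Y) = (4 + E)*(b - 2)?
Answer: 3*I*√835 ≈ 86.689*I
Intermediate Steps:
L(E, Y) = -8 - 2*E (L(E, Y) = (4 + E)*(0 - 2) = (4 + E)*(-2) = -8 - 2*E)
q(Q, w) = -27 + 9*Q*w (q(Q, w) = -27 + 9*(w*Q) = -27 + 9*(Q*w) = -27 + 9*Q*w)
√(d + q(63, L(4, -5))) = √(1584 + (-27 + 9*63*(-8 - 2*4))) = √(1584 + (-27 + 9*63*(-8 - 8))) = √(1584 + (-27 + 9*63*(-16))) = √(1584 + (-27 - 9072)) = √(1584 - 9099) = √(-7515) = 3*I*√835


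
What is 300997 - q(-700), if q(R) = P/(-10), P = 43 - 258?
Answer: 601951/2 ≈ 3.0098e+5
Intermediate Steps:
P = -215
q(R) = 43/2 (q(R) = -215/(-10) = -215*(-1/10) = 43/2)
300997 - q(-700) = 300997 - 1*43/2 = 300997 - 43/2 = 601951/2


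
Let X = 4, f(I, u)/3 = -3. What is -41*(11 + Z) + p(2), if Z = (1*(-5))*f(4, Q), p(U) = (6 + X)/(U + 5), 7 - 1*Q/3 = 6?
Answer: -16062/7 ≈ -2294.6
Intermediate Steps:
Q = 3 (Q = 21 - 3*6 = 21 - 18 = 3)
f(I, u) = -9 (f(I, u) = 3*(-3) = -9)
p(U) = 10/(5 + U) (p(U) = (6 + 4)/(U + 5) = 10/(5 + U))
Z = 45 (Z = (1*(-5))*(-9) = -5*(-9) = 45)
-41*(11 + Z) + p(2) = -41*(11 + 45) + 10/(5 + 2) = -41*56 + 10/7 = -2296 + 10*(⅐) = -2296 + 10/7 = -16062/7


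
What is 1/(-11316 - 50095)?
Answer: -1/61411 ≈ -1.6284e-5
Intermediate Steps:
1/(-11316 - 50095) = 1/(-61411) = -1/61411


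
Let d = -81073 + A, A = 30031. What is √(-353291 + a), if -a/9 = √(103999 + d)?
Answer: √(-353291 - 9*√52957) ≈ 596.12*I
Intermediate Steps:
d = -51042 (d = -81073 + 30031 = -51042)
a = -9*√52957 (a = -9*√(103999 - 51042) = -9*√52957 ≈ -2071.1)
√(-353291 + a) = √(-353291 - 9*√52957)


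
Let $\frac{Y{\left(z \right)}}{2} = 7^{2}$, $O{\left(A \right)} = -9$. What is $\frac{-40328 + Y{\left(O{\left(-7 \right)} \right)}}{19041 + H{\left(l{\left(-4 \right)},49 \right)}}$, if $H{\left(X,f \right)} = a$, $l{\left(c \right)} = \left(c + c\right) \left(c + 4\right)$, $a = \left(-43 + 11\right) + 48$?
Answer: $- \frac{40230}{19057} \approx -2.111$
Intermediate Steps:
$Y{\left(z \right)} = 98$ ($Y{\left(z \right)} = 2 \cdot 7^{2} = 2 \cdot 49 = 98$)
$a = 16$ ($a = -32 + 48 = 16$)
$l{\left(c \right)} = 2 c \left(4 + c\right)$
$H{\left(X,f \right)} = 16$
$\frac{-40328 + Y{\left(O{\left(-7 \right)} \right)}}{19041 + H{\left(l{\left(-4 \right)},49 \right)}} = \frac{-40328 + 98}{19041 + 16} = - \frac{40230}{19057}$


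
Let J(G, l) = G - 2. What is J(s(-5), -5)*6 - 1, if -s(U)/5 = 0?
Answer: -13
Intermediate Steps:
s(U) = 0 (s(U) = -5*0 = 0)
J(G, l) = -2 + G
J(s(-5), -5)*6 - 1 = (-2 + 0)*6 - 1 = -2*6 - 1 = -12 - 1 = -13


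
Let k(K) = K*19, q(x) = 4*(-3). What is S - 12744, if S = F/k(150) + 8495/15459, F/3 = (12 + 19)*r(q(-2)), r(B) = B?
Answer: -93578350849/7343025 ≈ -12744.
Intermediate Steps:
q(x) = -12
k(K) = 19*K
F = -1116 (F = 3*((12 + 19)*(-12)) = 3*(31*(-12)) = 3*(-372) = -1116)
S = 1159751/7343025 (S = -1116/(19*150) + 8495/15459 = -1116/2850 + 8495*(1/15459) = -1116*1/2850 + 8495/15459 = -186/475 + 8495/15459 = 1159751/7343025 ≈ 0.15794)
S - 12744 = 1159751/7343025 - 12744 = -93578350849/7343025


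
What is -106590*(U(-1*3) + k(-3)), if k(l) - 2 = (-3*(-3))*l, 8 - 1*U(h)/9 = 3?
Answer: -2131800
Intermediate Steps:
U(h) = 45 (U(h) = 72 - 9*3 = 72 - 27 = 45)
k(l) = 2 + 9*l (k(l) = 2 + (-3*(-3))*l = 2 + 9*l)
-106590*(U(-1*3) + k(-3)) = -106590*(45 + (2 + 9*(-3))) = -106590*(45 + (2 - 27)) = -106590*(45 - 25) = -106590*20 = -2131800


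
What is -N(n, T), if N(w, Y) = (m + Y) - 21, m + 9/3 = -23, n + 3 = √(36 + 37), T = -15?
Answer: 62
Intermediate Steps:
n = -3 + √73 (n = -3 + √(36 + 37) = -3 + √73 ≈ 5.5440)
m = -26 (m = -3 - 23 = -26)
N(w, Y) = -47 + Y (N(w, Y) = (-26 + Y) - 21 = -47 + Y)
-N(n, T) = -(-47 - 15) = -1*(-62) = 62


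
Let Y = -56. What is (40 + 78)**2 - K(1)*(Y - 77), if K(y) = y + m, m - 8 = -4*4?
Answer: 12993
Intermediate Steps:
m = -8 (m = 8 - 4*4 = 8 - 16 = -8)
K(y) = -8 + y (K(y) = y - 8 = -8 + y)
(40 + 78)**2 - K(1)*(Y - 77) = (40 + 78)**2 - (-8 + 1)*(-56 - 77) = 118**2 - (-7)*(-133) = 13924 - 1*931 = 13924 - 931 = 12993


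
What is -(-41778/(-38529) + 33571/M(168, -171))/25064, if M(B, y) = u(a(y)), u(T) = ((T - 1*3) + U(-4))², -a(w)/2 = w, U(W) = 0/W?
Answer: -225726911/4110302180088 ≈ -5.4917e-5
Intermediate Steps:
U(W) = 0
a(w) = -2*w
u(T) = (-3 + T)² (u(T) = ((T - 1*3) + 0)² = ((T - 3) + 0)² = ((-3 + T) + 0)² = (-3 + T)²)
M(B, y) = (-3 - 2*y)²
-(-41778/(-38529) + 33571/M(168, -171))/25064 = -(-41778/(-38529) + 33571/((3 + 2*(-171))²))/25064 = -(-41778*(-1/38529) + 33571/((3 - 342)²))/25064 = -(4642/4281 + 33571/((-339)²))/25064 = -(4642/4281 + 33571/114921)/25064 = -225726911/(163992267*25064) = -1*225726911/4110302180088 = -225726911/4110302180088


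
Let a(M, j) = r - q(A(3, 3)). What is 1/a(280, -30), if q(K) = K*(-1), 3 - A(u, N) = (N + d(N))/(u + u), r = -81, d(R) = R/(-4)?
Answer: -8/627 ≈ -0.012759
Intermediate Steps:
d(R) = -R/4 (d(R) = R*(-¼) = -R/4)
A(u, N) = 3 - 3*N/(8*u) (A(u, N) = 3 - (N - N/4)/(u + u) = 3 - 3*N/4/(2*u) = 3 - 3*N/4*1/(2*u) = 3 - 3*N/(8*u))
q(K) = -K
a(M, j) = -627/8 (a(M, j) = -81 - (-1)*(3 - 3/8*3/3) = -81 - (-1)*(3 - 3/8*3*⅓) = -81 - (-1)*(3 - 3/8) = -81 - (-1)*21/8 = -81 - 1*(-21/8) = -81 + 21/8 = -627/8)
1/a(280, -30) = 1/(-627/8) = -8/627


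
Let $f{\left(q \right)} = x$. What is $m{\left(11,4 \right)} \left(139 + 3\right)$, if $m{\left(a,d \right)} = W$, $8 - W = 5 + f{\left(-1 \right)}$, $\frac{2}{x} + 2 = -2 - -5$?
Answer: $142$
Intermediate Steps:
$x = 2$ ($x = \frac{2}{-2 - -3} = \frac{2}{-2 + \left(-2 + 5\right)} = \frac{2}{-2 + 3} = \frac{2}{1} = 2 \cdot 1 = 2$)
$f{\left(q \right)} = 2$
$W = 1$ ($W = 8 - \left(5 + 2\right) = 8 - 7 = 1$)
$m{\left(a,d \right)} = 1$
$m{\left(11,4 \right)} \left(139 + 3\right) = 1 \left(139 + 3\right) = 1 \cdot 142 = 142$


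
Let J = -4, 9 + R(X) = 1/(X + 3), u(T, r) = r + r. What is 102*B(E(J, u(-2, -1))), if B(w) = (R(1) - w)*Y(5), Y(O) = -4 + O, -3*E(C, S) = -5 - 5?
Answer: -2465/2 ≈ -1232.5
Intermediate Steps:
u(T, r) = 2*r
R(X) = -9 + 1/(3 + X) (R(X) = -9 + 1/(X + 3) = -9 + 1/(3 + X))
E(C, S) = 10/3 (E(C, S) = -(-5 - 5)/3 = -⅓*(-10) = 10/3)
B(w) = -35/4 - w (B(w) = ((-26 - 9*1)/(3 + 1) - w)*(-4 + 5) = ((-26 - 9)/4 - w)*1 = ((¼)*(-35) - w)*1 = (-35/4 - w)*1 = -35/4 - w)
102*B(E(J, u(-2, -1))) = 102*(-35/4 - 1*10/3) = 102*(-35/4 - 10/3) = 102*(-145/12) = -2465/2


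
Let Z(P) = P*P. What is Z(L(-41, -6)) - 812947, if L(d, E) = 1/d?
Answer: -1366563906/1681 ≈ -8.1295e+5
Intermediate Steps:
Z(P) = P²
Z(L(-41, -6)) - 812947 = (1/(-41))² - 812947 = (-1/41)² - 812947 = 1/1681 - 812947 = -1366563906/1681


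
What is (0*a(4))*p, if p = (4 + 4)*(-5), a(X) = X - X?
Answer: 0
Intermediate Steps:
a(X) = 0
p = -40 (p = 8*(-5) = -40)
(0*a(4))*p = (0*0)*(-40) = 0*(-40) = 0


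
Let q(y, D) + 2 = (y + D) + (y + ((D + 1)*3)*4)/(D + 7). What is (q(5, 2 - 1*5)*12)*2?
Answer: -114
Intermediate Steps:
q(y, D) = -2 + D + y + (12 + y + 12*D)/(7 + D) (q(y, D) = -2 + ((y + D) + (y + ((D + 1)*3)*4)/(D + 7)) = -2 + ((D + y) + (y + ((1 + D)*3)*4)/(7 + D)) = -2 + ((D + y) + (y + (3 + 3*D)*4)/(7 + D)) = -2 + ((D + y) + (y + (12 + 12*D))/(7 + D)) = -2 + ((D + y) + (12 + y + 12*D)/(7 + D)) = -2 + (D + y + (12 + y + 12*D)/(7 + D)) = -2 + D + y + (12 + y + 12*D)/(7 + D))
(q(5, 2 - 1*5)*12)*2 = (((-2 + (2 - 1*5)² + 8*5 + 17*(2 - 1*5) + (2 - 1*5)*5)/(7 + (2 - 1*5)))*12)*2 = (((-2 + (2 - 5)² + 40 + 17*(2 - 5) + (2 - 5)*5)/(7 + (2 - 5)))*12)*2 = (((-2 + (-3)² + 40 + 17*(-3) - 3*5)/(7 - 3))*12)*2 = (((-2 + 9 + 40 - 51 - 15)/4)*12)*2 = (((¼)*(-19))*12)*2 = -19/4*12*2 = -57*2 = -114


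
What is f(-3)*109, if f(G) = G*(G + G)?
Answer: 1962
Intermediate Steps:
f(G) = 2*G² (f(G) = G*(2*G) = 2*G²)
f(-3)*109 = (2*(-3)²)*109 = (2*9)*109 = 18*109 = 1962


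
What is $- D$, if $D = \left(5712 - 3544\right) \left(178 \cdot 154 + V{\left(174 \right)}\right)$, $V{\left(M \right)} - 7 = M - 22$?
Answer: $-59773928$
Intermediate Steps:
$V{\left(M \right)} = -15 + M$ ($V{\left(M \right)} = 7 + \left(M - 22\right) = 7 + \left(-22 + M\right) = -15 + M$)
$D = 59773928$ ($D = \left(5712 - 3544\right) \left(178 \cdot 154 + \left(-15 + 174\right)\right) = 2168 \left(27412 + 159\right) = 2168 \cdot 27571 = 59773928$)
$- D = \left(-1\right) 59773928 = -59773928$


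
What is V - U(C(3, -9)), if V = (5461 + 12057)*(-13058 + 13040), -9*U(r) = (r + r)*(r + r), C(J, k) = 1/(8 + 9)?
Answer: -820157720/2601 ≈ -3.1532e+5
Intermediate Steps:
C(J, k) = 1/17
U(r) = -4*r²/9 (U(r) = -(r + r)*(r + r)/9 = -2*r*2*r/9 = -4*r²/9)
V = -315324 (V = 17518*(-18) = -315324)
V - U(C(3, -9)) = -315324 - (-4)*(1/17)²/9 = -315324 - (-4)/(9*289) = -315324 - 1*(-4/2601) = -315324 + 4/2601 = -820157720/2601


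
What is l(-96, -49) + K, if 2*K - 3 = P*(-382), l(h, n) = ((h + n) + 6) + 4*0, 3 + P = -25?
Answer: 10421/2 ≈ 5210.5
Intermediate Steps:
P = -28 (P = -3 - 25 = -28)
l(h, n) = 6 + h + n (l(h, n) = (6 + h + n) + 0 = 6 + h + n)
K = 10699/2 (K = 3/2 + (-28*(-382))/2 = 3/2 + (½)*10696 = 3/2 + 5348 = 10699/2 ≈ 5349.5)
l(-96, -49) + K = (6 - 96 - 49) + 10699/2 = -139 + 10699/2 = 10421/2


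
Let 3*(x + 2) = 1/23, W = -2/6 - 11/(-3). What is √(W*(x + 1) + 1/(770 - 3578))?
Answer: I*√380656302/10764 ≈ 1.8126*I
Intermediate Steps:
W = 10/3 (W = -2*⅙ - 11*(-⅓) = -⅓ + 11/3 = 10/3 ≈ 3.3333)
x = -137/69 (x = -2 + (⅓)/23 = -2 + (⅓)*(1/23) = -2 + 1/69 = -137/69 ≈ -1.9855)
√(W*(x + 1) + 1/(770 - 3578)) = √(10*(-137/69 + 1)/3 + 1/(770 - 3578)) = √((10/3)*(-68/69) + 1/(-2808)) = √(-680/207 - 1/2808) = √(-212183/64584) = I*√380656302/10764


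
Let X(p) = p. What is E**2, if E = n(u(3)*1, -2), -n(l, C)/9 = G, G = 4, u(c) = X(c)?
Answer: 1296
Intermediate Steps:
u(c) = c
n(l, C) = -36 (n(l, C) = -9*4 = -36)
E = -36
E**2 = (-36)**2 = 1296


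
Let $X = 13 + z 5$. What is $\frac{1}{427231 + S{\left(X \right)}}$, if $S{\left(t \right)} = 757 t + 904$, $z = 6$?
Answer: $\frac{1}{460686} \approx 2.1707 \cdot 10^{-6}$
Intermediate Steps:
$X = 43$ ($X = 13 + 6 \cdot 5 = 13 + 30 = 43$)
$S{\left(t \right)} = 904 + 757 t$
$\frac{1}{427231 + S{\left(X \right)}} = \frac{1}{427231 + \left(904 + 757 \cdot 43\right)} = \frac{1}{427231 + \left(904 + 32551\right)} = \frac{1}{427231 + 33455} = \frac{1}{460686}$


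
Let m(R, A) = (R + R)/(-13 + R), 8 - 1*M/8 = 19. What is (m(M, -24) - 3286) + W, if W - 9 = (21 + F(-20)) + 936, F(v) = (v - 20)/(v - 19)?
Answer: -9127576/3939 ≈ -2317.2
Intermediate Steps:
F(v) = (-20 + v)/(-19 + v)
M = -88 (M = 64 - 8*19 = 64 - 152 = -88)
m(R, A) = 2*R/(-13 + R) (m(R, A) = (2*R)/(-13 + R) = 2*R/(-13 + R))
W = 37714/39 (W = 9 + ((21 + (-20 - 20)/(-19 - 20)) + 936) = 9 + ((21 - 40/(-39)) + 936) = 9 + ((21 - 1/39*(-40)) + 936) = 9 + ((21 + 40/39) + 936) = 9 + (859/39 + 936) = 9 + 37363/39 = 37714/39 ≈ 967.03)
(m(M, -24) - 3286) + W = (2*(-88)/(-13 - 88) - 3286) + 37714/39 = (2*(-88)/(-101) - 3286) + 37714/39 = (2*(-88)*(-1/101) - 3286) + 37714/39 = (176/101 - 3286) + 37714/39 = -331710/101 + 37714/39 = -9127576/3939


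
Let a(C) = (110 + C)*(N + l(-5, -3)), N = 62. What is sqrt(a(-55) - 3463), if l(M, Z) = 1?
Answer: sqrt(2) ≈ 1.4142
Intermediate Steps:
a(C) = 6930 + 63*C (a(C) = (110 + C)*(62 + 1) = (110 + C)*63 = 6930 + 63*C)
sqrt(a(-55) - 3463) = sqrt((6930 + 63*(-55)) - 3463) = sqrt((6930 - 3465) - 3463) = sqrt(3465 - 3463) = sqrt(2)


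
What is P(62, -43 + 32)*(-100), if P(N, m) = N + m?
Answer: -5100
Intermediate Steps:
P(62, -43 + 32)*(-100) = (62 + (-43 + 32))*(-100) = (62 - 11)*(-100) = 51*(-100) = -5100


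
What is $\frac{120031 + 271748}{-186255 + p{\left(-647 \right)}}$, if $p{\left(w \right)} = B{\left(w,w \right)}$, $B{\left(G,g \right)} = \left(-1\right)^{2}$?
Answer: $- \frac{391779}{186254} \approx -2.1035$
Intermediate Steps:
$B{\left(G,g \right)} = 1$
$p{\left(w \right)} = 1$
$\frac{120031 + 271748}{-186255 + p{\left(-647 \right)}} = \frac{120031 + 271748}{-186255 + 1} = \frac{391779}{-186254} = 391779 \left(- \frac{1}{186254}\right) = - \frac{391779}{186254}$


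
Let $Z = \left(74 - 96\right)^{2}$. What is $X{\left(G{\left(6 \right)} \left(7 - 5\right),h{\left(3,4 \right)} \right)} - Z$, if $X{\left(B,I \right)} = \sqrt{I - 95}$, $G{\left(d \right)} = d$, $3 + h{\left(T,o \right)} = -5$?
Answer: $-484 + i \sqrt{103} \approx -484.0 + 10.149 i$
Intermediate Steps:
$h{\left(T,o \right)} = -8$ ($h{\left(T,o \right)} = -3 - 5 = -8$)
$X{\left(B,I \right)} = \sqrt{-95 + I}$
$Z = 484$ ($Z = \left(-22\right)^{2} = 484$)
$X{\left(G{\left(6 \right)} \left(7 - 5\right),h{\left(3,4 \right)} \right)} - Z = \sqrt{-95 - 8} - 484 = \sqrt{-103} - 484 = i \sqrt{103} - 484 = -484 + i \sqrt{103}$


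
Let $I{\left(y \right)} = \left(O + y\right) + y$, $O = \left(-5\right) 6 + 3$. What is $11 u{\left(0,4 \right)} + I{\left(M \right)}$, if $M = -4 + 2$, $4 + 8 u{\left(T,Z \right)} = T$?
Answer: $- \frac{73}{2} \approx -36.5$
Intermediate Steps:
$u{\left(T,Z \right)} = - \frac{1}{2} + \frac{T}{8}$
$M = -2$
$O = -27$ ($O = -30 + 3 = -27$)
$I{\left(y \right)} = -27 + 2 y$ ($I{\left(y \right)} = \left(-27 + y\right) + y = -27 + 2 y$)
$11 u{\left(0,4 \right)} + I{\left(M \right)} = 11 \left(- \frac{1}{2} + \frac{1}{8} \cdot 0\right) + \left(-27 + 2 \left(-2\right)\right) = 11 \left(- \frac{1}{2} + 0\right) - 31 = 11 \left(- \frac{1}{2}\right) - 31 = - \frac{11}{2} - 31 = - \frac{73}{2}$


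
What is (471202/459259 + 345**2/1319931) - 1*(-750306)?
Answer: 50536534906962779/67354465681 ≈ 7.5031e+5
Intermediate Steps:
(471202/459259 + 345**2/1319931) - 1*(-750306) = (471202*(1/459259) + 119025*(1/1319931)) + 750306 = (471202/459259 + 13225/146659) + 750306 = 75179714393/67354465681 + 750306 = 50536534906962779/67354465681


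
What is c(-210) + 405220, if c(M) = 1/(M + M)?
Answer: 170192399/420 ≈ 4.0522e+5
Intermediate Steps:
c(M) = 1/(2*M)
c(-210) + 405220 = (½)/(-210) + 405220 = (½)*(-1/210) + 405220 = -1/420 + 405220 = 170192399/420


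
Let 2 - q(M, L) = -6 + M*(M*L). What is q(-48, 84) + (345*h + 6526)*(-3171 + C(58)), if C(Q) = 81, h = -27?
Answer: 8424482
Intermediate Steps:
q(M, L) = 8 - L*M² (q(M, L) = 2 - (-6 + M*(M*L)) = 2 - (-6 + M*(L*M)) = 2 - (-6 + L*M²) = 2 + (6 - L*M²) = 8 - L*M²)
q(-48, 84) + (345*h + 6526)*(-3171 + C(58)) = (8 - 1*84*(-48)²) + (345*(-27) + 6526)*(-3171 + 81) = (8 - 1*84*2304) + (-9315 + 6526)*(-3090) = (8 - 193536) - 2789*(-3090) = -193528 + 8618010 = 8424482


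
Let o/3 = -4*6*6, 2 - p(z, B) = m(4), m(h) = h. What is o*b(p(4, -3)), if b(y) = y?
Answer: 864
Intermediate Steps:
p(z, B) = -2 (p(z, B) = 2 - 1*4 = 2 - 4 = -2)
o = -432 (o = 3*(-4*6*6) = 3*(-24*6) = 3*(-144) = -432)
o*b(p(4, -3)) = -432*(-2) = 864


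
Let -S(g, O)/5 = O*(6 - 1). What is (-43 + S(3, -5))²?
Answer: 6724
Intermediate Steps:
S(g, O) = -25*O (S(g, O) = -5*O*(6 - 1) = -5*O*5 = -25*O)
(-43 + S(3, -5))² = (-43 - 25*(-5))² = (-43 + 125)² = 82² = 6724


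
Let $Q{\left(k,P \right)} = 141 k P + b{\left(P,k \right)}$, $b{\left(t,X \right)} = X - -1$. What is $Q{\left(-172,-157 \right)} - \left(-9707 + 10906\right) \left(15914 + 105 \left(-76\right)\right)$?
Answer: $-5705473$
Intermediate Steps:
$b{\left(t,X \right)} = 1 + X$ ($b{\left(t,X \right)} = X + 1 = 1 + X$)
$Q{\left(k,P \right)} = 1 + k + 141 P k$ ($Q{\left(k,P \right)} = 141 k P + \left(1 + k\right) = 141 P k + \left(1 + k\right) = 1 + k + 141 P k$)
$Q{\left(-172,-157 \right)} - \left(-9707 + 10906\right) \left(15914 + 105 \left(-76\right)\right) = \left(1 - 172 + 141 \left(-157\right) \left(-172\right)\right) - \left(-9707 + 10906\right) \left(15914 + 105 \left(-76\right)\right) = \left(1 - 172 + 3807564\right) - 1199 \left(15914 - 7980\right) = 3807393 - 1199 \cdot 7934 = 3807393 - 9512866 = -5705473$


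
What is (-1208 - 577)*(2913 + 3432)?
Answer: -11325825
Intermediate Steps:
(-1208 - 577)*(2913 + 3432) = -1785*6345 = -11325825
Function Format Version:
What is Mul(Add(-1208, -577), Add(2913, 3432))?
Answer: -11325825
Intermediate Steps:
Mul(Add(-1208, -577), Add(2913, 3432)) = Mul(-1785, 6345) = -11325825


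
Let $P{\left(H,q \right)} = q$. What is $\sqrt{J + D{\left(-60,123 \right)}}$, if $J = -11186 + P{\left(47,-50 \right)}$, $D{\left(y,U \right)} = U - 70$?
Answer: $i \sqrt{11183} \approx 105.75 i$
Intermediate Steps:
$D{\left(y,U \right)} = -70 + U$ ($D{\left(y,U \right)} = U - 70 = -70 + U$)
$J = -11236$ ($J = -11186 - 50 = -11236$)
$\sqrt{J + D{\left(-60,123 \right)}} = \sqrt{-11236 + \left(-70 + 123\right)} = \sqrt{-11236 + 53} = \sqrt{-11183} = i \sqrt{11183}$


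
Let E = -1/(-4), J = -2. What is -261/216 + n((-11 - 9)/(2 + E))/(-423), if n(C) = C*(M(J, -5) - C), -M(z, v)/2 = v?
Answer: -222409/274104 ≈ -0.81140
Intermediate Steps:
M(z, v) = -2*v
E = 1/4 (E = -1*(-1/4) = 1/4 ≈ 0.25000)
n(C) = C*(10 - C) (n(C) = C*(-2*(-5) - C) = C*(10 - C))
-261/216 + n((-11 - 9)/(2 + E))/(-423) = -261/216 + (((-11 - 9)/(2 + 1/4))*(10 - (-11 - 9)/(2 + 1/4)))/(-423) = -261*1/216 + ((-20/9/4)*(10 - (-20)/9/4))*(-1/423) = -29/24 + ((-20*4/9)*(10 - (-20)*4/9))*(-1/423) = -29/24 - 80*(10 - 1*(-80/9))/9*(-1/423) = -29/24 - 80*(10 + 80/9)/9*(-1/423) = -29/24 - 80/9*170/9*(-1/423) = -29/24 - 13600/81*(-1/423) = -29/24 + 13600/34263 = -222409/274104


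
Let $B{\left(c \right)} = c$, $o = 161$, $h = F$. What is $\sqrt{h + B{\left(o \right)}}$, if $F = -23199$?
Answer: $i \sqrt{23038} \approx 151.78 i$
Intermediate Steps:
$h = -23199$
$\sqrt{h + B{\left(o \right)}} = \sqrt{-23199 + 161} = \sqrt{-23038} = i \sqrt{23038}$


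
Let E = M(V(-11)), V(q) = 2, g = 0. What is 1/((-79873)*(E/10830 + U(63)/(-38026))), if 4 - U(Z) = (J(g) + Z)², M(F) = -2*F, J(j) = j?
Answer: -205910790/1708836748279 ≈ -0.00012050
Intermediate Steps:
E = -4 (E = -2*2 = -4)
U(Z) = 4 - Z² (U(Z) = 4 - (0 + Z)² = 4 - Z²)
1/((-79873)*(E/10830 + U(63)/(-38026))) = 1/((-79873)*(-4/10830 + (4 - 1*63²)/(-38026))) = -1/(79873*(-4*1/10830 + (4 - 1*3969)*(-1/38026))) = -1/(79873*(-2/5415 + (4 - 3969)*(-1/38026))) = -1/(79873*(-2/5415 - 3965*(-1/38026))) = -1/(79873*(-2/5415 + 3965/38026)) = -1/(79873*21394423/205910790) = -1/79873*205910790/21394423 = -205910790/1708836748279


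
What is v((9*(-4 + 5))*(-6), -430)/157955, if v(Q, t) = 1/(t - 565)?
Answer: -1/157165225 ≈ -6.3627e-9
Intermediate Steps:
v(Q, t) = 1/(-565 + t)
v((9*(-4 + 5))*(-6), -430)/157955 = 1/(-565 - 430*157955) = (1/157955)/(-995) = -1/995*1/157955 = -1/157165225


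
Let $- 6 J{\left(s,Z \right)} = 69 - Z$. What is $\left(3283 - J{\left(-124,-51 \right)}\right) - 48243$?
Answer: $-44940$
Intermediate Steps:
$J{\left(s,Z \right)} = - \frac{23}{2} + \frac{Z}{6}$ ($J{\left(s,Z \right)} = - \frac{69 - Z}{6} = - \frac{23}{2} + \frac{Z}{6}$)
$\left(3283 - J{\left(-124,-51 \right)}\right) - 48243 = \left(3283 - \left(- \frac{23}{2} + \frac{1}{6} \left(-51\right)\right)\right) - 48243 = \left(3283 - \left(- \frac{23}{2} - \frac{17}{2}\right)\right) - 48243 = \left(3283 - -20\right) - 48243 = \left(3283 + 20\right) - 48243 = 3303 - 48243 = -44940$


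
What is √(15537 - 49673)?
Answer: 2*I*√8534 ≈ 184.76*I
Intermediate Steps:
√(15537 - 49673) = √(-34136) = 2*I*√8534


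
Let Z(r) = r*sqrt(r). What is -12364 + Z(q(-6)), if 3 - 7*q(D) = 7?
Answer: -12364 - 8*I*sqrt(7)/49 ≈ -12364.0 - 0.43196*I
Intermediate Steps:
q(D) = -4/7 (q(D) = 3/7 - 1/7*7 = 3/7 - 1 = -4/7)
Z(r) = r**(3/2)
-12364 + Z(q(-6)) = -12364 + (-4/7)**(3/2) = -12364 - 8*I*sqrt(7)/49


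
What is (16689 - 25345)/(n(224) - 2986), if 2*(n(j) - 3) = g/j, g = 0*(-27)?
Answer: 8656/2983 ≈ 2.9018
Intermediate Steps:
g = 0
n(j) = 3 (n(j) = 3 + (0/j)/2 = 3 + (½)*0 = 3 + 0 = 3)
(16689 - 25345)/(n(224) - 2986) = (16689 - 25345)/(3 - 2986) = -8656/(-2983) = -8656*(-1/2983) = 8656/2983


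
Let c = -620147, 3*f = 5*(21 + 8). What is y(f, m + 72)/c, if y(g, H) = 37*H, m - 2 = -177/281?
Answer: -762829/174261307 ≈ -0.0043775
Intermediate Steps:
m = 385/281 (m = 2 - 177/281 = 385/281 ≈ 1.3701)
f = 145/3 (f = (5*(21 + 8))/3 = (5*29)/3 = (⅓)*145 = 145/3 ≈ 48.333)
y(f, m + 72)/c = (37*(385/281 + 72))/(-620147) = (37*(20617/281))*(-1/620147) = (762829/281)*(-1/620147) = -762829/174261307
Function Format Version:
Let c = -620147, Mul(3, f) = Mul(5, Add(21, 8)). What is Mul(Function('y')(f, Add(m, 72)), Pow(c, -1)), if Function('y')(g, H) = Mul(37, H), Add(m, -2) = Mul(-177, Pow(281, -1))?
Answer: Rational(-762829, 174261307) ≈ -0.0043775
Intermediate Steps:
m = Rational(385, 281) (m = Add(2, Mul(-177, Pow(281, -1))) = Add(2, Mul(-177, Rational(1, 281))) = Add(2, Rational(-177, 281)) = Rational(385, 281) ≈ 1.3701)
f = Rational(145, 3) (f = Mul(Rational(1, 3), Mul(5, Add(21, 8))) = Mul(Rational(1, 3), Mul(5, 29)) = Mul(Rational(1, 3), 145) = Rational(145, 3) ≈ 48.333)
Mul(Function('y')(f, Add(m, 72)), Pow(c, -1)) = Mul(Mul(37, Add(Rational(385, 281), 72)), Pow(-620147, -1)) = Mul(Mul(37, Rational(20617, 281)), Rational(-1, 620147)) = Mul(Rational(762829, 281), Rational(-1, 620147)) = Rational(-762829, 174261307)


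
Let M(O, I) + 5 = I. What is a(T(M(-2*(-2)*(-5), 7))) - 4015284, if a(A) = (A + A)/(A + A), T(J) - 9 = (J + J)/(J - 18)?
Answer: -4015283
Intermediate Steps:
M(O, I) = -5 + I
T(J) = 9 + 2*J/(-18 + J) (T(J) = 9 + (J + J)/(J - 18) = 9 + (2*J)/(-18 + J) = 9 + 2*J/(-18 + J))
a(A) = 1 (a(A) = (2*A)/((2*A)) = (2*A)*(1/(2*A)) = 1)
a(T(M(-2*(-2)*(-5), 7))) - 4015284 = 1 - 4015284 = -4015283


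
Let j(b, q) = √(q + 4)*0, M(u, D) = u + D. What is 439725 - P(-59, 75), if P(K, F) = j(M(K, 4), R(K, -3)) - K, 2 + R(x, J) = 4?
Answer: 439666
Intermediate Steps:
M(u, D) = D + u
R(x, J) = 2 (R(x, J) = -2 + 4 = 2)
j(b, q) = 0 (j(b, q) = √(4 + q)*0 = 0)
P(K, F) = -K (P(K, F) = 0 - K = -K)
439725 - P(-59, 75) = 439725 - (-1)*(-59) = 439725 - 1*59 = 439725 - 59 = 439666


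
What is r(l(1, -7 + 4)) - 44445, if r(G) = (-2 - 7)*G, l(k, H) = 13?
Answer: -44562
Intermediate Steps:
r(G) = -9*G
r(l(1, -7 + 4)) - 44445 = -9*13 - 44445 = -117 - 44445 = -44562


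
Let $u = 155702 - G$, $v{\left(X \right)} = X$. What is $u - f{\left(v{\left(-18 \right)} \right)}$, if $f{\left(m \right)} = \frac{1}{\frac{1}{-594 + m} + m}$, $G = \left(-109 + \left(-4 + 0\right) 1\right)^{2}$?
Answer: $\frac{1574693473}{11017} \approx 1.4293 \cdot 10^{5}$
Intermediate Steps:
$G = 12769$ ($G = \left(-109 - 4\right)^{2} = \left(-113\right)^{2} = 12769$)
$f{\left(m \right)} = \frac{1}{m + \frac{1}{-594 + m}}$
$u = 142933$ ($u = 155702 - 12769 = 142933$)
$u - f{\left(v{\left(-18 \right)} \right)} = 142933 - \frac{-594 - 18}{1 + \left(-18\right)^{2} - -10692} = 142933 - \frac{1}{1 + 324 + 10692} \left(-612\right) = 142933 - \frac{1}{11017} \left(-612\right) = 142933 - - \frac{612}{11017} = 142933 + \frac{612}{11017} = \frac{1574693473}{11017}$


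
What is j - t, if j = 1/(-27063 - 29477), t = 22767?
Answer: -1287246181/56540 ≈ -22767.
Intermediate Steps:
j = -1/56540 (j = 1/(-56540) = -1/56540 ≈ -1.7687e-5)
j - t = -1/56540 - 1*22767 = -1/56540 - 22767 = -1287246181/56540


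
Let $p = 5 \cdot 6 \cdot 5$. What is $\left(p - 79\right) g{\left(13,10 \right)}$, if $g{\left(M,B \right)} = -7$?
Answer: $-497$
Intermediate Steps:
$p = 150$ ($p = 30 \cdot 5 = 150$)
$\left(p - 79\right) g{\left(13,10 \right)} = \left(150 - 79\right) \left(-7\right) = 71 \left(-7\right) = -497$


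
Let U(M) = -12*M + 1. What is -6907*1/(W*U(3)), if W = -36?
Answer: -6907/1260 ≈ -5.4817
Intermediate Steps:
U(M) = 1 - 12*M
-6907*1/(W*U(3)) = -6907*(-1/(36*(1 - 12*3))) = -6907*(-1/(36*(1 - 36))) = -6907/((-36*(-35))) = -6907/1260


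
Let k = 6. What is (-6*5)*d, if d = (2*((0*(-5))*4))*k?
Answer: 0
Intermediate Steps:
d = 0 (d = (2*((0*(-5))*4))*6 = (2*(0*4))*6 = (2*0)*6 = 0*6 = 0)
(-6*5)*d = -6*5*0 = -30*0 = 0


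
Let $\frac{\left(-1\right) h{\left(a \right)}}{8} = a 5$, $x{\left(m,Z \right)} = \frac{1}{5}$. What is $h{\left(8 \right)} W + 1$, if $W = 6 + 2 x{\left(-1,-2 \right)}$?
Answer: $-2047$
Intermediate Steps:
$x{\left(m,Z \right)} = \frac{1}{5}$
$W = \frac{32}{5}$ ($W = 6 + 2 \cdot \frac{1}{5} = 6 + \frac{2}{5} = \frac{32}{5} \approx 6.4$)
$h{\left(a \right)} = - 40 a$ ($h{\left(a \right)} = - 8 a 5 = - 8 \cdot 5 a = - 40 a$)
$h{\left(8 \right)} W + 1 = \left(-40\right) 8 \cdot \frac{32}{5} + 1 = \left(-320\right) \frac{32}{5} + 1 = -2048 + 1 = -2047$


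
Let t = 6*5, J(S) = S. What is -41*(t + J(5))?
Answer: -1435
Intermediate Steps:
t = 30
-41*(t + J(5)) = -41*(30 + 5) = -41*35 = -1435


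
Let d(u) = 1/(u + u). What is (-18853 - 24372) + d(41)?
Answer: -3544449/82 ≈ -43225.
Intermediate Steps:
d(u) = 1/(2*u)
(-18853 - 24372) + d(41) = (-18853 - 24372) + (½)/41 = -43225 + (½)*(1/41) = -43225 + 1/82 = -3544449/82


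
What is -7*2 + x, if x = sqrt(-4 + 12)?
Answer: -14 + 2*sqrt(2) ≈ -11.172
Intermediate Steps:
x = 2*sqrt(2) (x = sqrt(8) = 2*sqrt(2) ≈ 2.8284)
-7*2 + x = -7*2 + 2*sqrt(2) = -14 + 2*sqrt(2)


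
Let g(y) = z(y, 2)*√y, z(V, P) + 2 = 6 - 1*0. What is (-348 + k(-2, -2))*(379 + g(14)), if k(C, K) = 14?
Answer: -126586 - 1336*√14 ≈ -1.3158e+5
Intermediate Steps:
z(V, P) = 4 (z(V, P) = -2 + (6 - 1*0) = -2 + (6 + 0) = -2 + 6 = 4)
g(y) = 4*√y
(-348 + k(-2, -2))*(379 + g(14)) = (-348 + 14)*(379 + 4*√14) = -334*(379 + 4*√14) = -126586 - 1336*√14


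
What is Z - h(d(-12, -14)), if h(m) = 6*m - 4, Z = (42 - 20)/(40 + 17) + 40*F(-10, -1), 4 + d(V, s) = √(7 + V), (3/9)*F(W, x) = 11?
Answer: 76858/57 - 6*I*√5 ≈ 1348.4 - 13.416*I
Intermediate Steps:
F(W, x) = 33 (F(W, x) = 3*11 = 33)
d(V, s) = -4 + √(7 + V)
Z = 75262/57 (Z = (42 - 20)/(40 + 17) + 40*33 = 22/57 + 1320 = 75262/57 ≈ 1320.4)
h(m) = -4 + 6*m
Z - h(d(-12, -14)) = 75262/57 - (-4 + 6*(-4 + √(7 - 12))) = 75262/57 - (-4 + 6*(-4 + √(-5))) = 75262/57 - (-4 + 6*(-4 + I*√5)) = 75262/57 - (-4 + (-24 + 6*I*√5)) = 75262/57 - (-28 + 6*I*√5) = 75262/57 + (28 - 6*I*√5) = 76858/57 - 6*I*√5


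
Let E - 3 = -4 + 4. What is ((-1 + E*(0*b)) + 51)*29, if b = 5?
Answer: 1450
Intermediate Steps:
E = 3 (E = 3 + (-4 + 4) = 3 + 0 = 3)
((-1 + E*(0*b)) + 51)*29 = ((-1 + 3*(0*5)) + 51)*29 = ((-1 + 3*0) + 51)*29 = ((-1 + 0) + 51)*29 = (-1 + 51)*29 = 50*29 = 1450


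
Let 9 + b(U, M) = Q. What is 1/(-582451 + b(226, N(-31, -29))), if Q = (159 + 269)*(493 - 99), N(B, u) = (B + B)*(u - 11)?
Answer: -1/413828 ≈ -2.4165e-6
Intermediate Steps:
N(B, u) = 2*B*(-11 + u) (N(B, u) = (2*B)*(-11 + u) = 2*B*(-11 + u))
Q = 168632 (Q = 428*394 = 168632)
b(U, M) = 168623 (b(U, M) = -9 + 168632 = 168623)
1/(-582451 + b(226, N(-31, -29))) = 1/(-582451 + 168623) = 1/(-413828) = -1/413828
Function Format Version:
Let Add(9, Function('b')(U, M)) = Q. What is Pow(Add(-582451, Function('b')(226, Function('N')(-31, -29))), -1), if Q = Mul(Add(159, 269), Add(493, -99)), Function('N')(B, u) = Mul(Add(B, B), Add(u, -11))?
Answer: Rational(-1, 413828) ≈ -2.4165e-6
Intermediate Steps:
Function('N')(B, u) = Mul(2, B, Add(-11, u)) (Function('N')(B, u) = Mul(Mul(2, B), Add(-11, u)) = Mul(2, B, Add(-11, u)))
Q = 168632 (Q = Mul(428, 394) = 168632)
Function('b')(U, M) = 168623 (Function('b')(U, M) = Add(-9, 168632) = 168623)
Pow(Add(-582451, Function('b')(226, Function('N')(-31, -29))), -1) = Pow(Add(-582451, 168623), -1) = Pow(-413828, -1) = Rational(-1, 413828)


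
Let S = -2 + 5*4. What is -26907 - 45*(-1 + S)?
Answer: -27672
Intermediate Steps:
S = 18 (S = -2 + 20 = 18)
-26907 - 45*(-1 + S) = -26907 - 45*(-1 + 18) = -26907 - 45*17 = -26907 - 765 = -27672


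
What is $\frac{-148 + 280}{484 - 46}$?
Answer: $\frac{22}{73} \approx 0.30137$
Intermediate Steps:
$\frac{-148 + 280}{484 - 46} = \frac{132}{438} = 132 \cdot \frac{1}{438} = \frac{22}{73}$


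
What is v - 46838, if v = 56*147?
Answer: -38606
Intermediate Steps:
v = 8232
v - 46838 = 8232 - 46838 = -38606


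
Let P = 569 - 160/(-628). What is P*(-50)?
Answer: -4468650/157 ≈ -28463.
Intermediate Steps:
P = 89373/157 (P = 569 - 160*(-1/628) = 569 + 40/157 = 89373/157 ≈ 569.25)
P*(-50) = (89373/157)*(-50) = -4468650/157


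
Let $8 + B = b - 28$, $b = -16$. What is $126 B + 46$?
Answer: $-6506$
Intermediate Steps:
$B = -52$ ($B = -8 - 44 = -52$)
$126 B + 46 = 126 \left(-52\right) + 46 = -6552 + 46 = -6506$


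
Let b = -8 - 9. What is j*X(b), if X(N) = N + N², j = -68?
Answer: -18496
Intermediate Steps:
b = -17
j*X(b) = -(-1156)*(1 - 17) = -(-1156)*(-16) = -68*272 = -18496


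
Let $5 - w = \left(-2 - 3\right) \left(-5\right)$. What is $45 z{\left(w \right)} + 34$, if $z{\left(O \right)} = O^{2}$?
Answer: $18034$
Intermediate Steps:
$w = -20$ ($w = 5 - \left(-2 - 3\right) \left(-5\right) = 5 - \left(-5\right) \left(-5\right) = 5 - 25 = -20$)
$45 z{\left(w \right)} + 34 = 45 \left(-20\right)^{2} + 34 = 45 \cdot 400 + 34 = 18000 + 34 = 18034$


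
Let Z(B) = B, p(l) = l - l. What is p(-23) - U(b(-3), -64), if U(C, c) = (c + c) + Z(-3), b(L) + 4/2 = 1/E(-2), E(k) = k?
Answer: 131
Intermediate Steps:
p(l) = 0
b(L) = -5/2 (b(L) = -2 + 1/(-2) = -2 - ½ = -5/2)
U(C, c) = -3 + 2*c (U(C, c) = (c + c) - 3 = 2*c - 3 = -3 + 2*c)
p(-23) - U(b(-3), -64) = 0 - (-3 + 2*(-64)) = 0 - (-3 - 128) = 0 - 1*(-131) = 0 + 131 = 131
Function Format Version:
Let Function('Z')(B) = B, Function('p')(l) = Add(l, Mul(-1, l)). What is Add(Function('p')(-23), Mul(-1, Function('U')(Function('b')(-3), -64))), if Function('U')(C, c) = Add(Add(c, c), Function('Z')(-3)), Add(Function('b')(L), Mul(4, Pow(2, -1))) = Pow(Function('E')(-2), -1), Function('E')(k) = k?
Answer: 131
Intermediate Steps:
Function('p')(l) = 0
Function('b')(L) = Rational(-5, 2) (Function('b')(L) = Add(-2, Pow(-2, -1)) = Add(-2, Rational(-1, 2)) = Rational(-5, 2))
Function('U')(C, c) = Add(-3, Mul(2, c)) (Function('U')(C, c) = Add(Add(c, c), -3) = Add(Mul(2, c), -3) = Add(-3, Mul(2, c)))
Add(Function('p')(-23), Mul(-1, Function('U')(Function('b')(-3), -64))) = Add(0, Mul(-1, Add(-3, Mul(2, -64)))) = Add(0, Mul(-1, Add(-3, -128))) = Add(0, Mul(-1, -131)) = Add(0, 131) = 131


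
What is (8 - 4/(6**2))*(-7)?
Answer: -497/9 ≈ -55.222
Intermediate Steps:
(8 - 4/(6**2))*(-7) = (8 - 4/36)*(-7) = (8 - 4*1/36)*(-7) = (8 - 1/9)*(-7) = (71/9)*(-7) = -497/9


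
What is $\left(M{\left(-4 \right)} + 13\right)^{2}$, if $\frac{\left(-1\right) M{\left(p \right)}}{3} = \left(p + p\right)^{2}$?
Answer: $32041$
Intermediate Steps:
$M{\left(p \right)} = - 12 p^{2}$ ($M{\left(p \right)} = - 3 \left(p + p\right)^{2} = - 3 \left(2 p\right)^{2} = - 3 \cdot 4 p^{2} = - 12 p^{2}$)
$\left(M{\left(-4 \right)} + 13\right)^{2} = \left(- 12 \left(-4\right)^{2} + 13\right)^{2} = \left(\left(-12\right) 16 + 13\right)^{2} = \left(-192 + 13\right)^{2} = \left(-179\right)^{2} = 32041$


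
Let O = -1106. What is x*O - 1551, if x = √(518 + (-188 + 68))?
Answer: -1551 - 1106*√398 ≈ -23616.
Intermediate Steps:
x = √398 (x = √(518 - 120) = √398 ≈ 19.950)
x*O - 1551 = √398*(-1106) - 1551 = -1106*√398 - 1551 = -1551 - 1106*√398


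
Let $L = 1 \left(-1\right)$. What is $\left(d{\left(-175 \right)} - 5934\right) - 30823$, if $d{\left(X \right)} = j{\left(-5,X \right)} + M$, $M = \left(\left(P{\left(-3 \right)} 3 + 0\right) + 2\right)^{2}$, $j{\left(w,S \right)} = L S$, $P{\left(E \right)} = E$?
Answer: $-36533$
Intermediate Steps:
$L = -1$
$j{\left(w,S \right)} = - S$
$M = 49$ ($M = \left(\left(\left(-3\right) 3 + 0\right) + 2\right)^{2} = \left(\left(-9 + 0\right) + 2\right)^{2} = \left(-9 + 2\right)^{2} = \left(-7\right)^{2} = 49$)
$d{\left(X \right)} = 49 - X$ ($d{\left(X \right)} = - X + 49 = 49 - X$)
$\left(d{\left(-175 \right)} - 5934\right) - 30823 = \left(\left(49 - -175\right) - 5934\right) - 30823 = \left(\left(49 + 175\right) - 5934\right) - 30823 = \left(224 - 5934\right) - 30823 = -5710 - 30823 = -36533$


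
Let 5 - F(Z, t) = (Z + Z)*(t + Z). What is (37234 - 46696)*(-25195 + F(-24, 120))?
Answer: 194746884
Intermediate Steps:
F(Z, t) = 5 - 2*Z*(Z + t) (F(Z, t) = 5 - (Z + Z)*(t + Z) = 5 - 2*Z*(Z + t))
(37234 - 46696)*(-25195 + F(-24, 120)) = (37234 - 46696)*(-25195 + (5 - 2*(-24)² - 2*(-24)*120)) = -9462*(-25195 + (5 - 2*576 + 5760)) = -9462*(-25195 + (5 - 1152 + 5760)) = -9462*(-25195 + 4613) = -9462*(-20582) = 194746884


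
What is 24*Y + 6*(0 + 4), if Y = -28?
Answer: -648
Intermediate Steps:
24*Y + 6*(0 + 4) = 24*(-28) + 6*(0 + 4) = -672 + 6*4 = -672 + 24 = -648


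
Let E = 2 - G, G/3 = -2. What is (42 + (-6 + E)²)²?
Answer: 2116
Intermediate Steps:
G = -6 (G = 3*(-2) = -6)
E = 8 (E = 2 - 1*(-6) = 2 + 6 = 8)
(42 + (-6 + E)²)² = (42 + (-6 + 8)²)² = (42 + 2²)² = (42 + 4)² = 46² = 2116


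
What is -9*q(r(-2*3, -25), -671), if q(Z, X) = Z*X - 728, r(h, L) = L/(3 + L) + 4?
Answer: 75141/2 ≈ 37571.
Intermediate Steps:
r(h, L) = 4 + L/(3 + L) (r(h, L) = L/(3 + L) + 4 = 4 + L/(3 + L))
q(Z, X) = -728 + X*Z (q(Z, X) = X*Z - 728 = -728 + X*Z)
-9*q(r(-2*3, -25), -671) = -9*(-728 - 671*(12 + 5*(-25))/(3 - 25)) = -9*(-728 - 671*(12 - 125)/(-22)) = -9*(-728 - (-61)*(-113)/2) = -9*(-728 - 671*113/22) = -9*(-728 - 6893/2) = -9*(-8349/2) = 75141/2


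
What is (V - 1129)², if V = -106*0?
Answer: 1274641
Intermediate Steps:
V = 0
(V - 1129)² = (0 - 1129)² = (-1129)² = 1274641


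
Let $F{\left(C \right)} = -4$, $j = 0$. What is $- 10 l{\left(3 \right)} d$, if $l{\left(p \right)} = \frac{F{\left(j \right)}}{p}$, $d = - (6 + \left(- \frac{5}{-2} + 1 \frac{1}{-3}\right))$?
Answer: $- \frac{980}{9} \approx -108.89$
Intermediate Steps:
$d = - \frac{49}{6}$ ($d = - (6 + \left(\left(-5\right) \left(- \frac{1}{2}\right) + 1 \left(- \frac{1}{3}\right)\right)) = - (6 + \left(\frac{5}{2} - \frac{1}{3}\right)) = - (6 + \frac{13}{6}) = \left(-1\right) \frac{49}{6} = - \frac{49}{6} \approx -8.1667$)
$l{\left(p \right)} = - \frac{4}{p}$
$- 10 l{\left(3 \right)} d = - 10 \left(- \frac{4}{3}\right) \left(- \frac{49}{6}\right) = - 10 \left(\left(-4\right) \frac{1}{3}\right) \left(- \frac{49}{6}\right) = \left(-10\right) \left(- \frac{4}{3}\right) \left(- \frac{49}{6}\right) = \frac{40}{3} \left(- \frac{49}{6}\right) = - \frac{980}{9}$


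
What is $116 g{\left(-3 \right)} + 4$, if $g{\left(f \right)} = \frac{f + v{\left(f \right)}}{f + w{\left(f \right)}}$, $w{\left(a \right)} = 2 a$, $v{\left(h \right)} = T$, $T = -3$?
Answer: $\frac{244}{3} \approx 81.333$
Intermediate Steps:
$v{\left(h \right)} = -3$
$g{\left(f \right)} = \frac{-3 + f}{3 f}$ ($g{\left(f \right)} = \frac{f - 3}{f + 2 f} = \frac{-3 + f}{3 f}$)
$116 g{\left(-3 \right)} + 4 = 116 \frac{-3 - 3}{3 \left(-3\right)} + 4 = 116 \cdot \frac{1}{3} \left(- \frac{1}{3}\right) \left(-6\right) + 4 = 116 \cdot \frac{2}{3} + 4 = \frac{232}{3} + 4 = \frac{244}{3}$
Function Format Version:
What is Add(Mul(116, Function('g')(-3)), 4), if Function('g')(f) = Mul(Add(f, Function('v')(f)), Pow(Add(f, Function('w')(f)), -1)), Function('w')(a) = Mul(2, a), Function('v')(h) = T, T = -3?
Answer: Rational(244, 3) ≈ 81.333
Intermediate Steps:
Function('v')(h) = -3
Function('g')(f) = Mul(Rational(1, 3), Pow(f, -1), Add(-3, f)) (Function('g')(f) = Mul(Add(f, -3), Pow(Add(f, Mul(2, f)), -1)) = Mul(Add(-3, f), Pow(Mul(3, f), -1)) = Mul(Add(-3, f), Mul(Rational(1, 3), Pow(f, -1))) = Mul(Rational(1, 3), Pow(f, -1), Add(-3, f)))
Add(Mul(116, Function('g')(-3)), 4) = Add(Mul(116, Mul(Rational(1, 3), Pow(-3, -1), Add(-3, -3))), 4) = Add(Mul(116, Mul(Rational(1, 3), Rational(-1, 3), -6)), 4) = Add(Mul(116, Rational(2, 3)), 4) = Add(Rational(232, 3), 4) = Rational(244, 3)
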